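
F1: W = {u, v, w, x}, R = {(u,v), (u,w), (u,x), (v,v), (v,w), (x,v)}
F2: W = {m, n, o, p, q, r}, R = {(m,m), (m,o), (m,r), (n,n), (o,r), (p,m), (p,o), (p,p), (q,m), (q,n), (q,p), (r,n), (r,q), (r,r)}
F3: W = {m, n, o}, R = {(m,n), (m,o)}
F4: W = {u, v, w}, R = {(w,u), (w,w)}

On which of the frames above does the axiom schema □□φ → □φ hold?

F2, F4

This is the axiom for density; its first-order frame correspondent is ∀x ∀y (Rxy → ∃z (Rxz ∧ Rzy)).
F1: fails — Rux but no z with Ruz and Rzx.
F2: satisfies the condition.
F3: fails — Rmo but no z with Rmz and Rzo.
F4: satisfies the condition.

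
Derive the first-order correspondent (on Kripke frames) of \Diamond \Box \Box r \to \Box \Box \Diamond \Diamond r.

\forall x \forall y \forall z ((xRy \wedge x R^2 z) \to \exists w (y R^2 w \wedge z R^2 w))

This is a Sahlqvist (Geach-type) schema ◇^1□^2r → □^2◇^2r.
Minimal-valuation argument: fix x; take any y with xR^1y and any z with xR^2z. Set V(r) to the set of worlds R-reachable from y in exactly 2 steps. Then □^2r holds at y, so the antecedent holds at x; validity forces ◇^2r at z, giving a w with zR^2w and yR^2w.
First-order correspondent: \forall x \forall y \forall z ((xRy \wedge x R^2 z) \to \exists w (y R^2 w \wedge z R^2 w)).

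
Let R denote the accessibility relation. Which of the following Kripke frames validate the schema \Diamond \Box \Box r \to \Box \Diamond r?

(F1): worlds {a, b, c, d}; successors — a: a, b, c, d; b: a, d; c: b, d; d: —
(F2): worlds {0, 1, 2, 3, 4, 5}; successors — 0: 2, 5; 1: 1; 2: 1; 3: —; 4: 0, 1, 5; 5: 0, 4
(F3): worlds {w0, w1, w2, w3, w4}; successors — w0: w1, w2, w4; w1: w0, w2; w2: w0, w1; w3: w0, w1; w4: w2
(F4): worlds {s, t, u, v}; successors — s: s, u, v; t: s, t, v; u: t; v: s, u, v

The schema corresponds to a generalized confluence (Geach) condition: \forall x \forall y \forall z ((xRy \wedge xRz) \to \exists w (y R^2 w \wedge zRw)).
(F1): fails — aRa, aRd but no w with aR²w and dRw.
(F2): fails — 0R2, 0R5 but no w with 2R²w and 5Rw.
(F3): fails — w0Rw4, w0Rw4 but no w with w4R²w and w4Rw.
(F4): satisfies the condition.
Valid on: (F4).

(F4)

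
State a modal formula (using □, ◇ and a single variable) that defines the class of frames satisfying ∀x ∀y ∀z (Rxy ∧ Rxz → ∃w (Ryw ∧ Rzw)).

◇□p → □◇p

This is convergence; the standard corresponding axiom is .2: ◇□p → □◇p.
Suppose ◇□p→□◇p is valid. Take Rxy, Rxz and set V(p)={w : Ryw}. Then □p at y so ◇□p at x, so □◇p at x, so ◇p at z, giving w with Rzw and Ryw.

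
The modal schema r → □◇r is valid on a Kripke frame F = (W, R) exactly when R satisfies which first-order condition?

symmetry: ∀x ∀y (Rxy → Ryx)

This is the B axiom.
Its frame correspondent is symmetry — ∀x ∀y (Rxy → Ryx).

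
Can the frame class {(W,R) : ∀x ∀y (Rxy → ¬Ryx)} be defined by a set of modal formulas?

No

If a class were modally definable it would be closed under surjective bounded morphisms (Goldblatt–Thomason).
The 4-cycle (worlds 0,1,2,3 with 0→1→2→3→0) is asymmetric. Mapping every world to a single reflexive point • is a surjective bounded morphism, and the reflexive point is not asymmetric (R•• but asymmetry requires ¬R••).
Hence asymmetry is not modally definable.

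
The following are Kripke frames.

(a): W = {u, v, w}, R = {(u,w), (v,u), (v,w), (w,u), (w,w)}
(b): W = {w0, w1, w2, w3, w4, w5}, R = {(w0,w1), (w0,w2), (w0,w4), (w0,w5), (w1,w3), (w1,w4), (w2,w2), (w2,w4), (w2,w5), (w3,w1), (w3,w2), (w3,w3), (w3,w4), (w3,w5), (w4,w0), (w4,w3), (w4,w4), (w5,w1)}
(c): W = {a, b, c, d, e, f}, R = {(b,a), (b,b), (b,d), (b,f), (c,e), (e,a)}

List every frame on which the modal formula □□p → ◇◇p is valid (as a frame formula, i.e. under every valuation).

This is the axiom for a generalized confluence (Geach) condition; its first-order frame correspondent is ∀x ∃w (xR²w ∧ xR²w).
(a): holds.
(b): holds.
(c): fails — at a but no w with aR²w and aR²w.

(a), (b)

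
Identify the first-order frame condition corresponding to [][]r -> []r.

Suppose □□r→□r is valid. Take Rxy and set V(r)={w : xR²w}. Then □□r at x, so □r at x, so r at y, i.e. ∃z(Rxz∧Rzy).
Conversely, on a frame with density the schema holds at every world under every valuation.
Frame condition: forall x forall y (Rxy -> exists z (Rxz & Rzy)).

density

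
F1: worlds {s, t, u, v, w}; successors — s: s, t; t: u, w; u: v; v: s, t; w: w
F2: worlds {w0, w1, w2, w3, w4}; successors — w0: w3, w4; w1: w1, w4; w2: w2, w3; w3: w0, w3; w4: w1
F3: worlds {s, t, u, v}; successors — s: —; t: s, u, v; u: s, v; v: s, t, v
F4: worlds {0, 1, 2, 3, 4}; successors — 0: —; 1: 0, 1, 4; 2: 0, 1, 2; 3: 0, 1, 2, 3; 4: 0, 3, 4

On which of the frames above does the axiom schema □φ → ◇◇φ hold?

F2

The schema corresponds to a generalized confluence (Geach) condition: ∀x ∃w (xRw ∧ xR²w).
F1: fails — at u but no w* with uRw* and uR²w*.
F2: satisfies the condition.
F3: fails — at s but no w with sRw and sR²w.
F4: fails — at 0 but no w with 0Rw and 0R²w.
Valid on: F2.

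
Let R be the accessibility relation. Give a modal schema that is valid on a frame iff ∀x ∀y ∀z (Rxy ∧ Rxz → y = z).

◇ψ → □ψ

A defining formula is ◇ψ → □ψ (the CD axiom).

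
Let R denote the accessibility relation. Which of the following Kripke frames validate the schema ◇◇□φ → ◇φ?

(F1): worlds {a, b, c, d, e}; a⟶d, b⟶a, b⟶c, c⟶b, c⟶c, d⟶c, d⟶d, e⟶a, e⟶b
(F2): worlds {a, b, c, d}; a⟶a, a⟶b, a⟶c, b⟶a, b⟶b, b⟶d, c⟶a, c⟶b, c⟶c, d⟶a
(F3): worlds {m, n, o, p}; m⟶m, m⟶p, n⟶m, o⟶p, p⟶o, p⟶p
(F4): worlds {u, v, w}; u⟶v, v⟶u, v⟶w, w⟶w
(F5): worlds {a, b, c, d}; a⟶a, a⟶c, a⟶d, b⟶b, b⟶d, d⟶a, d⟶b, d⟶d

(F2)

This is the axiom for a generalized confluence (Geach) condition; its first-order frame correspondent is ∀x ∀y (xR²y → ∃w (yRw ∧ xRw)).
(F1): fails — aR²c but no w with cRw and aRw.
(F2): ✓.
(F3): fails — nR²p but no w with pRw and nRw.
(F4): fails — uR²w but no t with wRt and uRt.
(F5): fails — aR²c but no w with cRw and aRw.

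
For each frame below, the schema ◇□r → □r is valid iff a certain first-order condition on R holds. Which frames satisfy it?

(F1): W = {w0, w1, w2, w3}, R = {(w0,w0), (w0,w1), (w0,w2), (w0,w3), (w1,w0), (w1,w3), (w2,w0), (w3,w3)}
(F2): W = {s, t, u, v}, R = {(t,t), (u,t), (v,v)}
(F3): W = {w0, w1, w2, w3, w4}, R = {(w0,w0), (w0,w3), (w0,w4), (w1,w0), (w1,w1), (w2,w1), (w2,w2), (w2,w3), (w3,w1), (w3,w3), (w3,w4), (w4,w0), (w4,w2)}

Frame correspondent (Sahlqvist): ∀x ∀y ∀z (Rxy ∧ Rxz → Ryz) — i.e. the Euclidean property.
(F1): fails — Rw0w1 and Rw0w1 but not Rw1w1.
(F2): condition met.
(F3): fails — Rw0w4 and Rw0w4 but not Rw4w4.

(F2)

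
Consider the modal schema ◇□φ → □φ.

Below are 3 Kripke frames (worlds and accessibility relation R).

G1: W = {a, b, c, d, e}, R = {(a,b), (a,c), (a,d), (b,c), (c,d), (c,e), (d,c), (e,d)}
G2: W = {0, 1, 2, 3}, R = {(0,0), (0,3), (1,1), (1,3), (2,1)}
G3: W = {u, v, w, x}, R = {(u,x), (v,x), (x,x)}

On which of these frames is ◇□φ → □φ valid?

G3

Frame correspondent (Sahlqvist): ∀x ∀y ∀z (Rxy ∧ Rxz → Ryz) — i.e. the Euclidean property.
G1: fails — Rab and Rab but not Rbb.
G2: fails — R03 and R00 but not R30.
G3: condition met.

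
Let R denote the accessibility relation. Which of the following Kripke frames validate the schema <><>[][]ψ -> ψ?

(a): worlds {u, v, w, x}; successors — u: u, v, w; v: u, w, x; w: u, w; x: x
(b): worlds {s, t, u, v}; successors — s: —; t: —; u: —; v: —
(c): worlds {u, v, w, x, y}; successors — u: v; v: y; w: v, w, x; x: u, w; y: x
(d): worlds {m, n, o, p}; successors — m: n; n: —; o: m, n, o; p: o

The schema corresponds to a generalized confluence (Geach) condition: forall x forall y (x R^2 y -> exists w (y R^2 w & x = w)).
(a): fails — uR²x but no t with xR²t and u=t.
(b): ✓.
(c): fails — wR²u but no t with uR²t and w=t.
(d): fails — oR²m but no w with mR²w and o=w.

(b)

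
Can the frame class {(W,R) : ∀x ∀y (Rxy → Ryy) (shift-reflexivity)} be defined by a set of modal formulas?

Yes, by □(□q → q)

Yes: it is shift-reflexivity, defined by the T□ schema □(□q → q).
Suppose □(□q→q) is valid. Take Rxy and set V(q)={w : Ryw}. Then at y, □q holds; since □(□q→q) at x, □q→q at y, so q at y, i.e. Ryy.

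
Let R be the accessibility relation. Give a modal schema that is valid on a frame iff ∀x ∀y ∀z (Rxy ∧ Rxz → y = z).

◇r → □r

A defining formula is ◇r → □r (the CD axiom).
Suppose ◇r→□r is valid. Take Rxy, Rxz and set V(r)={y}. Then ◇r at x, so □r at x, so r at z, i.e. z=y.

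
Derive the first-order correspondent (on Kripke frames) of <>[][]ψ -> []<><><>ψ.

forall x forall y forall z ((xRy & xRz) -> exists w (y R^2 w & z R^3 w))

This is a Sahlqvist (Geach-type) schema ◇^1□^2ψ → □^1◇^3ψ.
Minimal-valuation argument: fix x; take any y with xR^1y and any z with xR^1z. Set V(ψ) to the set of worlds R-reachable from y in exactly 2 steps. Then □^2ψ holds at y, so the antecedent holds at x; validity forces ◇^3ψ at z, giving a w with zR^3w and yR^2w.
First-order correspondent: forall x forall y forall z ((xRy & xRz) -> exists w (y R^2 w & z R^3 w)).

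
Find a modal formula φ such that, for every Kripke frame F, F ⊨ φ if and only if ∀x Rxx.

The condition is reflexivity. The T schema □p → p defines it.
Suppose □p→p is valid. At any x set V(p)={w : Rxw}. Then □p holds at x, so p holds at x, i.e. Rxx.

□p → p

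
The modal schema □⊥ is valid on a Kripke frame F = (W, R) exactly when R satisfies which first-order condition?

This is the Ver axiom.
It corresponds to emptiness of R: ∀x ∀y ¬Rxy.

emptiness of R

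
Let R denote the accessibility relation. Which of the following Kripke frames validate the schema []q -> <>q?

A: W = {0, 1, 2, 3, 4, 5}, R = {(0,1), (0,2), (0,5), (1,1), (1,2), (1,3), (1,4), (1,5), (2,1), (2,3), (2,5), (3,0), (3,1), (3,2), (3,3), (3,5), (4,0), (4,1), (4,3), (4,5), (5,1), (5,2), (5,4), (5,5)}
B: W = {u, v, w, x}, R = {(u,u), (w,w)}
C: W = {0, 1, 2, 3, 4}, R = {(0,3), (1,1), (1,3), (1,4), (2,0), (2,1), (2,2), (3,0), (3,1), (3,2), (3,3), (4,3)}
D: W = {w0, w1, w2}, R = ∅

A, C

The schema corresponds to seriality: forall x exists y Rxy.
A: ✓.
B: fails — world v has no successor.
C: ✓.
D: fails — world w0 has no successor.
Valid on: A, C.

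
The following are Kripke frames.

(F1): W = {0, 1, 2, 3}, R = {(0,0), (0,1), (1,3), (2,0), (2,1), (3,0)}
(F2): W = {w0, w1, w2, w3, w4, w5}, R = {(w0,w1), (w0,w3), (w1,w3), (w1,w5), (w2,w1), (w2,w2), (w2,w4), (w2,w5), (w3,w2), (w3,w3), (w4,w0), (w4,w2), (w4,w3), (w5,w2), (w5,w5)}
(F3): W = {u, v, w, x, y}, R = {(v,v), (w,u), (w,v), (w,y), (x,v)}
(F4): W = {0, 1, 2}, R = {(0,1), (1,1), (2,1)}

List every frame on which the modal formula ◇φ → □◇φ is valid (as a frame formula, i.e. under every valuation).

Frame correspondent (Sahlqvist): ∀x ∀y ∀z (Rxy ∧ Rxz → Ryz) — i.e. the Euclidean property.
(F1): fails — R01 and R00 but not R10.
(F2): fails — Rw0w1 and Rw0w1 but not Rw1w1.
(F3): fails — Rwu and Rwu but not Ruu.
(F4): ✓.

(F4)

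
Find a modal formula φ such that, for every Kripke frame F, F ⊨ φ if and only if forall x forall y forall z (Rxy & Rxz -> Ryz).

The condition is the Euclidean property. The 5 schema ◇r → □◇r defines it.

◇r → □◇r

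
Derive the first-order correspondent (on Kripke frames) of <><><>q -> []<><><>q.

forall x forall y forall z ((x R^3 y & xRz) -> exists w (y = w & z R^3 w))

This is a Sahlqvist (Geach-type) schema ◇^3□^0q → □^1◇^3q.
Minimal-valuation argument: fix x; take any y with xR^3y and any z with xR^1z. Set V(q) to the set of worlds R-reachable from y in exactly 0 steps. Then □^0q holds at y, so the antecedent holds at x; validity forces ◇^3q at z, giving a w with zR^3w and yR^0w.
First-order correspondent: forall x forall y forall z ((x R^3 y & xRz) -> exists w (y = w & z R^3 w)).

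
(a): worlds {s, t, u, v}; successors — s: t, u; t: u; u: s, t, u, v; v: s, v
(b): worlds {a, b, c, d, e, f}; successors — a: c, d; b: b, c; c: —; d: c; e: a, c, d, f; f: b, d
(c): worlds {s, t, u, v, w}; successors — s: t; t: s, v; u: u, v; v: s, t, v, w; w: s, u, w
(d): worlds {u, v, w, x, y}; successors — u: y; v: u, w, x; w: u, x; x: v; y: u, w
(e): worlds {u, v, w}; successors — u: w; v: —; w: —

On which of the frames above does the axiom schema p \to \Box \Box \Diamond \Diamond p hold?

(a), (e)

This is the axiom for a generalized confluence (Geach) condition; its first-order frame correspondent is \forall x \forall z (x R^2 z \to \exists w (x = w \wedge z R^2 w)).
(a): ✓.
(b): fails — aR²c but no w with a=w and cR²w.
(c): fails — tR²s but no w* with t=w* and sR²w*.
(d): fails — uR²w but no t with u=t and wR²t.
(e): ✓.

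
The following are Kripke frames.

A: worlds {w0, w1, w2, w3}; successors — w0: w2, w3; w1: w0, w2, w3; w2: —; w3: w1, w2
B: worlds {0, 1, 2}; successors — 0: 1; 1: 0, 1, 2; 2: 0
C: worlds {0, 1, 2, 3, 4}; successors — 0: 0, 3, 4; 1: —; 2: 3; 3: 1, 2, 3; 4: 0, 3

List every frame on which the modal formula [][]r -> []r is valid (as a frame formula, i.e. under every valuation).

C

The schema corresponds to density: forall x forall y (Rxy -> exists z (Rxz & Rzy)).
A: fails — Rw1w0 but no z with Rw1z and Rzw0.
B: fails — R20 but no z with R2z and Rz0.
C: ✓.
Valid on: C.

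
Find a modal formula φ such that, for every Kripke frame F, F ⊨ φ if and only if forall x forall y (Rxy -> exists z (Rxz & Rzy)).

□□q → □q

This is density; the standard corresponding axiom is C4: □□q → □q.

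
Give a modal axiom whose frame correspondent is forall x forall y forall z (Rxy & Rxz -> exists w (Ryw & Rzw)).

The condition is convergence. The .2 schema ◇□q → □◇q defines it.
Suppose ◇□q→□◇q is valid. Take Rxy, Rxz and set V(q)={w : Ryw}. Then □q at y so ◇□q at x, so □◇q at x, so ◇q at z, giving w with Rzw and Ryw.

◇□q → □◇q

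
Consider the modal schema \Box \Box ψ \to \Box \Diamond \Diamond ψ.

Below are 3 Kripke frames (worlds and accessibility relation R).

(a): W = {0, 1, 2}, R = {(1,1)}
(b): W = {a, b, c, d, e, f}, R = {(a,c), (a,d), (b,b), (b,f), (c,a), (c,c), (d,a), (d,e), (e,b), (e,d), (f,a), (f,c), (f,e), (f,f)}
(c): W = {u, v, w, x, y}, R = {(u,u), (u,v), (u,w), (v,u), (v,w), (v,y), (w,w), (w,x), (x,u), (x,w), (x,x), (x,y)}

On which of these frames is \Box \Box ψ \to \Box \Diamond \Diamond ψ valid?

(a), (b)

Frame correspondent (Sahlqvist): \forall x \forall z (xRz \to \exists w (x R^2 w \wedge z R^2 w)) — i.e. a generalized confluence (Geach) condition.
(a): satisfies the condition.
(b): satisfies the condition.
(c): fails — vRy but no t with vR²t and yR²t.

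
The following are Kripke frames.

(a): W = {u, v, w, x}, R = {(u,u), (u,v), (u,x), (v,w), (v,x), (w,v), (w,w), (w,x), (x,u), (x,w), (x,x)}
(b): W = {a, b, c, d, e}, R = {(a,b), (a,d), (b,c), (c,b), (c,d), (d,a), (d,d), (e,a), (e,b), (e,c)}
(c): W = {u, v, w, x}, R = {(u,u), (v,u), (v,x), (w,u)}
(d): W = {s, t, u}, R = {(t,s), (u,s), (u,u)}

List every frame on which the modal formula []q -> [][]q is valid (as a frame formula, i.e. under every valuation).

This is the axiom for transitivity; its first-order frame correspondent is forall x forall y forall z (Rxy & Ryz -> Rxz).
(a): fails — Ruv and Rvw but not Ruw.
(b): fails — Rbc and Rcd but not Rbd.
(c): condition met.
(d): condition met.
Valid on: (c), (d).

(c), (d)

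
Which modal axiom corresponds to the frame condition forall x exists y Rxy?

This is seriality; the standard corresponding axiom is D: □r → ◇r.

□r → ◇r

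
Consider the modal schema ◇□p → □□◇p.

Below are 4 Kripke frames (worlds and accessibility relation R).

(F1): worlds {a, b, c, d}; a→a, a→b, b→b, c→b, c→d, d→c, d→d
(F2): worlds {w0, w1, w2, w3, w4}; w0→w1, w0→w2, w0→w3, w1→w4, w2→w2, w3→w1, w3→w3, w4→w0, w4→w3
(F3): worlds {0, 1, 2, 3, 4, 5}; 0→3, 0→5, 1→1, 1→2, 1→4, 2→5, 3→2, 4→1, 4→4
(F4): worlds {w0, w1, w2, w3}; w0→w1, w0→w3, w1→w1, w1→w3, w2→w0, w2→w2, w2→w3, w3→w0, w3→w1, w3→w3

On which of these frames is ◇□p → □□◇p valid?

This is the axiom for a generalized confluence (Geach) condition; its first-order frame correspondent is ∀x ∀y ∀z ((xRy ∧ xR²z) → ∃w (yRw ∧ zRw)).
(F1): fails — cRb, cR²d but no w with bRw and dRw.
(F2): fails — w0Rw1, w0R²w2 but no w with w1Rw and w2Rw.
(F3): fails — 0R3, 0R²2 but no w with 3Rw and 2Rw.
(F4): ✓.

(F4)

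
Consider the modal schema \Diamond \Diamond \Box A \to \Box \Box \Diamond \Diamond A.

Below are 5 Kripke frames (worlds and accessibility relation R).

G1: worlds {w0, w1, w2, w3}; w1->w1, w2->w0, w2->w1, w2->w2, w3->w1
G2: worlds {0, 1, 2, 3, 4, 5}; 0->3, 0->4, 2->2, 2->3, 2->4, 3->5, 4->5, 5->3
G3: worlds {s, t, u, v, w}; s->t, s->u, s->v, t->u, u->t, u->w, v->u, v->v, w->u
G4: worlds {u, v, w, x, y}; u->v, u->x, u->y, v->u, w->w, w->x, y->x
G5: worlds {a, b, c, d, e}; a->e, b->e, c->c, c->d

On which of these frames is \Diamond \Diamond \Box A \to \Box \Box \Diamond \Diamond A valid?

This is the axiom for a generalized confluence (Geach) condition; its first-order frame correspondent is \forall x \forall y \forall z ((x R^2 y \wedge x R^2 z) \to \exists w (yRw \wedge z R^2 w)).
G1: fails — w2R²w0, w2R²w0 but no w with w0Rw and w0R²w.
G2: fails — 0R²5, 0R²5 but no w with 5Rw and 5R²w.
G3: fails — sR²t, sR²t but no w* with tRw* and tR²w*.
G4: fails — uR²u, uR²x but no t with uRt and xR²t.
G5: fails — cR²c, cR²d but no w with cRw and dR²w.

none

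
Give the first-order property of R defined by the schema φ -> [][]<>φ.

This is a Sahlqvist (Geach-type) schema ◇^0□^0φ → □^2◇^1φ.
First-order correspondent: forall x forall z (x R^2 z -> exists w (x = w & zRw)).

forall x forall z (x R^2 z -> exists w (x = w & zRw))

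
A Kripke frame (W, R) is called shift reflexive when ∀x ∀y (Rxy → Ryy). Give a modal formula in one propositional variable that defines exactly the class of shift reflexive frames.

□(□s → s)

The condition is shift-reflexivity. The T□ schema □(□s → s) defines it.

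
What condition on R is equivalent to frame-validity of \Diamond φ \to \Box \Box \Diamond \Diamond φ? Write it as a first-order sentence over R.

This is a Sahlqvist (Geach-type) schema ◇^1□^0φ → □^2◇^2φ.
First-order correspondent: \forall x \forall y \forall z ((xRy \wedge x R^2 z) \to \exists w (y = w \wedge z R^2 w)).

\forall x \forall y \forall z ((xRy \wedge x R^2 z) \to \exists w (y = w \wedge z R^2 w))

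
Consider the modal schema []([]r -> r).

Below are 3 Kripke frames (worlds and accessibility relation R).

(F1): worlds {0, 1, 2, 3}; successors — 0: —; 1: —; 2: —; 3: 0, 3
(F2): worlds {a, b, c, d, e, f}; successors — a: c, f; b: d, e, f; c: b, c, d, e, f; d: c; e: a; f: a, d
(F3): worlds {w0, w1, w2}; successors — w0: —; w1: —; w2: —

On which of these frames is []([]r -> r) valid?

The schema corresponds to shift-reflexivity: forall x forall y (Rxy -> Ryy).
(F1): fails — R30 but not R00.
(F2): fails — Rcd but not Rdd.
(F3): condition met.
Valid on: (F3).

(F3)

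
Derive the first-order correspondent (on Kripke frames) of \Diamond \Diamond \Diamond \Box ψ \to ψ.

This is a Sahlqvist (Geach-type) schema ◇^3□^1ψ → □^0◇^0ψ.
Minimal-valuation argument: fix x; take any y with xR^3y and any z with xR^0z. Set V(ψ) to the set of worlds R-reachable from y in exactly 1 step. Then □^1ψ holds at y, so the antecedent holds at x; validity forces ◇^0ψ at z, giving a w with zR^0w and yR^1w.
First-order correspondent: \forall x \forall y (x R^3 y \to \exists w (yRw \wedge x = w)).

\forall x \forall y (x R^3 y \to \exists w (yRw \wedge x = w))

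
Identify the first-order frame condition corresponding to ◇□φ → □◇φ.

convergence: ∀x ∀y ∀z (Rxy ∧ Rxz → ∃w (Ryw ∧ Rzw))

This schema is the .2 axiom.
It corresponds to convergence: ∀x ∀y ∀z (Rxy ∧ Rxz → ∃w (Ryw ∧ Rzw)).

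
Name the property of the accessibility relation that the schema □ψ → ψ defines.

reflexivity: ∀x Rxx

Suppose □ψ→ψ is valid. At any x set V(ψ)={w : Rxw}. Then □ψ holds at x, so ψ holds at x, i.e. Rxx.
The converse is a direct semantic check.
So the correspondent is reflexivity.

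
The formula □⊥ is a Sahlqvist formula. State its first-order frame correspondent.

Emptiness of R

□⊥ is valid iff no world has any successor (otherwise □⊥ fails at any world with one).
Conversely, on a frame with emptiness of R the schema holds at every world under every valuation.
Frame condition: ∀x ∀y ¬Rxy.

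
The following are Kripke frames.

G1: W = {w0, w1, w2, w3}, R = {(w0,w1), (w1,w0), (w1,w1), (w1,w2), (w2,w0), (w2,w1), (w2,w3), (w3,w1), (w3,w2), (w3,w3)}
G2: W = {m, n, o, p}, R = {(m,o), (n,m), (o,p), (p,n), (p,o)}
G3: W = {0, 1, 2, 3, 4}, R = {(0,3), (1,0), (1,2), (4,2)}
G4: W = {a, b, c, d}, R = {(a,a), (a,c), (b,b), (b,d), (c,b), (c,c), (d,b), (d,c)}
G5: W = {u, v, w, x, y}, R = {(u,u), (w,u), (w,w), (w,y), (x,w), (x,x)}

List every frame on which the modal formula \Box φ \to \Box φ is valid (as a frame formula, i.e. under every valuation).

This is the axiom for a generalized confluence (Geach) condition; its first-order frame correspondent is \forall x \forall z (xRz \to \exists w (xRw \wedge z = w)).
G1: ✓.
G2: ✓.
G3: ✓.
G4: ✓.
G5: ✓.

G1, G2, G3, G4, G5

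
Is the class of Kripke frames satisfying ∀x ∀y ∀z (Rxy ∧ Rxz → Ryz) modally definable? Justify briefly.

Definable; ◇r → □◇r defines it

This is a Sahlqvist condition; the 5 axiom ◇r → □◇r defines it.
Suppose ◇r→□◇r is valid. Take Rxy, Rxz and set V(r)={y}. Then ◇r at x, so □◇r at x, so ◇r at z, so some w with Rzw has r; w=y, i.e. Rzy. By symmetry of the argument, Ryz.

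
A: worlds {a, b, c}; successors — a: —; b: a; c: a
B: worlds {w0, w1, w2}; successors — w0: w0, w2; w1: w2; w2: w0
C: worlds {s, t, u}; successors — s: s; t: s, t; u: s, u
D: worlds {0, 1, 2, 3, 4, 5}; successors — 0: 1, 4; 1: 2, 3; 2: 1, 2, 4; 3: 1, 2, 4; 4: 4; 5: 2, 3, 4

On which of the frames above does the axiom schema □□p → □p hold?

C

This is the axiom for density; its first-order frame correspondent is ∀x ∀y (Rxy → ∃z (Rxz ∧ Rzy)).
A: fails — Rca but no z with Rcz and Rza.
B: fails — Rw1w2 but no z with Rw1z and Rzw2.
C: ✓.
D: fails — R01 but no z with R0z and Rz1.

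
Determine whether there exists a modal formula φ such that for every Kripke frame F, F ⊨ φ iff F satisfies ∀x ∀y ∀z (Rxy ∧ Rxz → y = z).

Definable; ◇r → □r defines it

Yes: it is partial functionality, defined by the CD schema ◇r → □r.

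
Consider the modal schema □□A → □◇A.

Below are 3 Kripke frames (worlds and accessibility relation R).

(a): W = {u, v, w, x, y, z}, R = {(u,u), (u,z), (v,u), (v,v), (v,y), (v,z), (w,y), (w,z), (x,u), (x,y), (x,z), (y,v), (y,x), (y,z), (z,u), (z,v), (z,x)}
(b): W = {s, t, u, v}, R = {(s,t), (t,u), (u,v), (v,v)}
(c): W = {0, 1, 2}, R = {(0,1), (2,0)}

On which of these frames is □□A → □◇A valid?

The schema corresponds to a generalized confluence (Geach) condition: ∀x ∀z (xRz → ∃w (xR²w ∧ zRw)).
(a): condition met.
(b): condition met.
(c): fails — 0R1 but no w with 0R²w and 1Rw.

(a), (b)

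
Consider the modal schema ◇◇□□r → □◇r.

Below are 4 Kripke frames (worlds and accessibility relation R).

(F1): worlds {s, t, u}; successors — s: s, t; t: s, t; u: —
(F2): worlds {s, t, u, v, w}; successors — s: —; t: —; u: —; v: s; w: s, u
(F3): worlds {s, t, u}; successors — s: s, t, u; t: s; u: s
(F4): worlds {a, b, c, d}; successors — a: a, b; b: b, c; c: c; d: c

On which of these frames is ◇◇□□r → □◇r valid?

(F1), (F2), (F3)

This is the axiom for a generalized confluence (Geach) condition; its first-order frame correspondent is ∀x ∀y ∀z ((xR²y ∧ xRz) → ∃w (yR²w ∧ zRw)).
(F1): holds.
(F2): holds.
(F3): holds.
(F4): fails — aR²c, aRa but no w with cR²w and aRw.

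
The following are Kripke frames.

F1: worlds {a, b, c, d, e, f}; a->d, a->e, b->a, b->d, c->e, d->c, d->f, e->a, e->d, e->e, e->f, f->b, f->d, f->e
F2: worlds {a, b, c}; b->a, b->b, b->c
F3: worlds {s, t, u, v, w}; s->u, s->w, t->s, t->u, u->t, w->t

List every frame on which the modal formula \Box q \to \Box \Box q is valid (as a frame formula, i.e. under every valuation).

The schema corresponds to transitivity: \forall x \forall y \forall z (Rxy \wedge Ryz \to Rxz).
F1: fails — Rdc and Rce but not Rde.
F2: holds.
F3: fails — Rwt and Rts but not Rws.

F2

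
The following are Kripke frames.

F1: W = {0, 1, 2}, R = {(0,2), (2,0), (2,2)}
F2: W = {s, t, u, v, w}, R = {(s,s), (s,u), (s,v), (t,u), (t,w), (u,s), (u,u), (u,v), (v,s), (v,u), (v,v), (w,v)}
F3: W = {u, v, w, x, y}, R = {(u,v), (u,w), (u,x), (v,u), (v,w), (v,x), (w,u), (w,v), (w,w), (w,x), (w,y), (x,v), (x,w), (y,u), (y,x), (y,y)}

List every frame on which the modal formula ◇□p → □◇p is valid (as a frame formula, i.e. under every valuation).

Frame correspondent (Sahlqvist): ∀x ∀y ∀z (Rxy ∧ Rxz → ∃w (Ryw ∧ Rzw)) — i.e. convergence.
F1: satisfies the condition.
F2: satisfies the condition.
F3: fails — Rwx and Rwy but x and y have no common successor.
Valid on: F1, F2.

F1, F2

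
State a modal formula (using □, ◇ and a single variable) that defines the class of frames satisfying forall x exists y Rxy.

□p → ◇p

The condition is seriality. The D schema □p → ◇p defines it.
Suppose □p→◇p is valid. At any x set V(p)=W. Then □p at x, so ◇p at x, so x has a successor.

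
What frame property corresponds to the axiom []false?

This schema is the Ver axiom.
Its frame correspondent is emptiness of R — forall x forall y ~Rxy.

emptiness of R: forall x forall y ~Rxy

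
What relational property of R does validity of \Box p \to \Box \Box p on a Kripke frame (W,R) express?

Suppose □p→□□p is valid. Take Rxy, Ryz and set V(p)={w : Rxw}. Then □p at x, so □□p at x, so □p at y, so p at z, i.e. Rxz.

transitivity: \forall x \forall y \forall z (Rxy \wedge Ryz \to Rxz)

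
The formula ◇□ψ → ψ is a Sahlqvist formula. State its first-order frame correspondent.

Replacing ψ by ¬ψ and contraposing gives the equivalent schema ψ → □◇ψ.
Suppose ψ→□◇ψ is valid. Take Rxy and set V(ψ)={x}. Then ψ at x, so □◇ψ at x, so ◇ψ at y, so some z with Ryz has ψ; z=x, i.e. Ryx.

symmetry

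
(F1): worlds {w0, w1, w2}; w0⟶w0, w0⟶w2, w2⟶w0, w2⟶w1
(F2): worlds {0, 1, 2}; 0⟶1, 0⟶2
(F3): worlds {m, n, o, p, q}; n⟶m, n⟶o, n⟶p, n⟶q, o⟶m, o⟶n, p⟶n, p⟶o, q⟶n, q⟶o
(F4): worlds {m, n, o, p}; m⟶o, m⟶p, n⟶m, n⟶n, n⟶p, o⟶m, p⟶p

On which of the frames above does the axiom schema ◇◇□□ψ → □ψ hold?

Frame correspondent (Sahlqvist): ∀x ∀y ∀z ((xR²y ∧ xRz) → ∃w (yR²w ∧ z = w)) — i.e. a generalized confluence (Geach) condition.
(F1): fails — w0R²w1, w0Rw0 but no w with w1R²w and w0=w.
(F2): satisfies the condition.
(F3): fails — nR²m, nRm but no w with mR²w and m=w.
(F4): fails — mR²m, mRo but no w with mR²w and o=w.
Valid on: (F2).

(F2)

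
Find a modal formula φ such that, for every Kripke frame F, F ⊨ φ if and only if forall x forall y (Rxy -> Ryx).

q → □◇q

This is symmetry; the standard corresponding axiom is B: q → □◇q.
Suppose q→□◇q is valid. Take Rxy and set V(q)={x}. Then q at x, so □◇q at x, so ◇q at y, so some z with Ryz has q; z=x, i.e. Ryx.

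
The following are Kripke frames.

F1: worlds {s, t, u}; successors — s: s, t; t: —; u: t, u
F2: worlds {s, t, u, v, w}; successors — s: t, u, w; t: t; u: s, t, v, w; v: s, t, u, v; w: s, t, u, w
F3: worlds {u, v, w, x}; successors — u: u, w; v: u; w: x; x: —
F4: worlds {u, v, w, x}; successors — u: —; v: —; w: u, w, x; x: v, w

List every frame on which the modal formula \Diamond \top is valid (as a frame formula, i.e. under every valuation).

F2

Frame correspondent (Sahlqvist): \forall x \exists y Rxy — i.e. seriality.
F1: fails — world t has no successor.
F2: condition met.
F3: fails — world x has no successor.
F4: fails — world u has no successor.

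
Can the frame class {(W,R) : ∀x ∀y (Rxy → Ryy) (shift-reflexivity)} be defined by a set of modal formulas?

Yes — defined by □(□r → r)

The condition is shift-reflexivity. A defining modal formula is □(□r → r).
Suppose □(□r→r) is valid. Take Rxy and set V(r)={w : Ryw}. Then at y, □r holds; since □(□r→r) at x, □r→r at y, so r at y, i.e. Ryy.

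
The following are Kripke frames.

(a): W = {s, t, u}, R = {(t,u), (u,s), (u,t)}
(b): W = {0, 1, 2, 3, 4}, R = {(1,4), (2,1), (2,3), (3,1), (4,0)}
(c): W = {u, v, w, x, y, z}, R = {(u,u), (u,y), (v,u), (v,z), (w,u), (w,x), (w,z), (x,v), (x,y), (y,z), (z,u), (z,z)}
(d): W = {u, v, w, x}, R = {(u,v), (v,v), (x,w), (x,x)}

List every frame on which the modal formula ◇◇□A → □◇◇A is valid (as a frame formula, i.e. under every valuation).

(c)

Frame correspondent (Sahlqvist): ∀x ∀y ∀z ((xR²y ∧ xRz) → ∃w (yRw ∧ zR²w)) — i.e. a generalized confluence (Geach) condition.
(a): fails — tR²s, tRu but no w with sRw and uR²w.
(b): fails — 1R²0, 1R4 but no w with 0Rw and 4R²w.
(c): ✓.
(d): fails — xR²w, xRw but no t with wRt and wR²t.
Valid on: (c).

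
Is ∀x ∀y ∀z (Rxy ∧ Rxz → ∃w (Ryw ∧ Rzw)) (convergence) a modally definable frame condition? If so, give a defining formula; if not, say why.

This is a Sahlqvist condition; the .2 axiom ◇□r → □◇r defines it.
Suppose ◇□r→□◇r is valid. Take Rxy, Rxz and set V(r)={w : Ryw}. Then □r at y so ◇□r at x, so □◇r at x, so ◇r at z, giving w with Rzw and Ryw.

Yes — defined by ◇□r → □◇r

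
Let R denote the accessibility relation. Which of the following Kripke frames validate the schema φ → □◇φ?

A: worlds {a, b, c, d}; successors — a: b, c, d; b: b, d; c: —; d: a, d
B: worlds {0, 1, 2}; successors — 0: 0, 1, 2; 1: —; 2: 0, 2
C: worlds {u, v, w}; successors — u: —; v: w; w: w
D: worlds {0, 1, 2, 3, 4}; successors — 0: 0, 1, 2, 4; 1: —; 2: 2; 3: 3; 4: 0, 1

The schema corresponds to symmetry: ∀x ∀y (Rxy → Ryx).
A: fails — Rab but not Rba.
B: fails — R01 but not R10.
C: fails — Rvw but not Rwv.
D: fails — R02 but not R20.

none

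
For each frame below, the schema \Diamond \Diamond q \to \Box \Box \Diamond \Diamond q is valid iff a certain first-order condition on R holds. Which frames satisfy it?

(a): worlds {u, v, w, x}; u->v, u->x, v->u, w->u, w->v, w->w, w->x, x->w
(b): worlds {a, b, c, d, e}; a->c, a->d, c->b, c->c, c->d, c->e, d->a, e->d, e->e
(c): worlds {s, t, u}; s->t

The schema corresponds to a generalized confluence (Geach) condition: \forall x \forall y \forall z ((x R^2 y \wedge x R^2 z) \to \exists w (y = w \wedge z R^2 w)).
(a): fails — wR²u, wR²v but no t with u=t and vR²t.
(b): fails — aR²a, aR²b but no w with a=w and bR²w.
(c): ✓.
Valid on: (c).

(c)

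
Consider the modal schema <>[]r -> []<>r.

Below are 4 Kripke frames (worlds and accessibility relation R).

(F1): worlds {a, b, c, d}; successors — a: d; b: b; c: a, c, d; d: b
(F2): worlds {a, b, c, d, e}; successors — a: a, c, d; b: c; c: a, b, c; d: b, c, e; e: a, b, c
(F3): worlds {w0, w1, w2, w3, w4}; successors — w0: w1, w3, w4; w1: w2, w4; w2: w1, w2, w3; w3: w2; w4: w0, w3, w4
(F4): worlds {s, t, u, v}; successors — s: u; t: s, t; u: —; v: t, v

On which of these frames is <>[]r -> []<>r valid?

(F2)

The schema corresponds to convergence: forall x forall y forall z (Rxy & Rxz -> exists w (Ryw & Rzw)).
(F1): fails — Rcc and Rcd but c and d have no common successor.
(F2): holds.
(F3): fails — Rw0w4 and Rw0w3 but w4 and w3 have no common successor.
(F4): fails — Rsu and Rsu but u and u have no common successor.
Valid on: (F2).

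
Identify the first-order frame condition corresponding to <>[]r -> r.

This is frame-equivalent to r → □◇r (substitute ¬r for r and contrapose).
Suppose r→□◇r is valid. Take Rxy and set V(r)={x}. Then r at x, so □◇r at x, so ◇r at y, so some z with Ryz has r; z=x, i.e. Ryx.
Conversely, on a frame with symmetry the schema holds at every world under every valuation.
So the correspondent is symmetry.

symmetry: forall x forall y (Rxy -> Ryx)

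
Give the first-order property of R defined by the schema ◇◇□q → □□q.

∀x ∀y ∀z ((xR²y ∧ xR²z) → ∃w (yRw ∧ z = w))

This is a Sahlqvist (Geach-type) schema ◇^2□^1q → □^2◇^0q.
Minimal-valuation argument: fix x; take any y with xR^2y and any z with xR^2z. Set V(q) to the set of worlds R-reachable from y in exactly 1 step. Then □^1q holds at y, so the antecedent holds at x; validity forces ◇^0q at z, giving a w with zR^0w and yR^1w.
First-order correspondent: ∀x ∀y ∀z ((xR²y ∧ xR²z) → ∃w (yRw ∧ z = w)).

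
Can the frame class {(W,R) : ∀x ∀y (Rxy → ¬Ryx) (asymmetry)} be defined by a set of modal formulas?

No — not modally definable

If a class were modally definable it would be closed under surjective bounded morphisms (Goldblatt–Thomason).
The 5-cycle (worlds 0,1,2,3,4 with 0→1→2→3→4→0) is asymmetric. Mapping every world to a single reflexive point • is a surjective bounded morphism, and the reflexive point is not asymmetric (R•• but asymmetry requires ¬R••).
Hence asymmetry is not modally definable.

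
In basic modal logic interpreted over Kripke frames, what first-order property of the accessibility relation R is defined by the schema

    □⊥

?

□⊥ is valid iff no world has any successor (otherwise □⊥ fails at any world with one).

emptiness of R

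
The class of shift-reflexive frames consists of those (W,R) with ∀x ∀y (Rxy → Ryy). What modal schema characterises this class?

This is shift-reflexivity; the standard corresponding axiom is T□: □(□s → s).
Suppose □(□s→s) is valid. Take Rxy and set V(s)={w : Ryw}. Then at y, □s holds; since □(□s→s) at x, □s→s at y, so s at y, i.e. Ryy.

□(□s → s)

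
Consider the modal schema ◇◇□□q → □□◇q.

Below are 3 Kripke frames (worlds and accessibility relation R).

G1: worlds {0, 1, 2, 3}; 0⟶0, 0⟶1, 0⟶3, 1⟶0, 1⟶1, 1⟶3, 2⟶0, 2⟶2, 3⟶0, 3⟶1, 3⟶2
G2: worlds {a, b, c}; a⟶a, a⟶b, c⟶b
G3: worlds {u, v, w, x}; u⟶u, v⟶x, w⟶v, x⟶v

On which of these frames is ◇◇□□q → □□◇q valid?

G1

This is the axiom for a generalized confluence (Geach) condition; its first-order frame correspondent is ∀x ∀y ∀z ((xR²y ∧ xR²z) → ∃w (yR²w ∧ zRw)).
G1: ✓.
G2: fails — aR²a, aR²b but no w with aR²w and bRw.
G3: fails — vR²v, vR²v but no t with vR²t and vRt.
Valid on: G1.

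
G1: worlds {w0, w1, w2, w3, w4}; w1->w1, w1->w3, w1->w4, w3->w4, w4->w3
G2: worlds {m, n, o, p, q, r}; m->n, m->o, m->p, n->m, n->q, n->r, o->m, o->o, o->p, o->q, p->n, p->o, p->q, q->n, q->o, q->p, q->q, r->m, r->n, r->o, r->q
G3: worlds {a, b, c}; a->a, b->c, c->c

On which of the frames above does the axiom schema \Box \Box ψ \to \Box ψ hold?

G3

This is the axiom for density; its first-order frame correspondent is \forall x \forall y (Rxy \to \exists z (Rxz \wedge Rzy)).
G1: fails — Rw4w3 but no z with Rw4z and Rzw3.
G2: fails — Rnr but no z with Rnz and Rzr.
G3: satisfies the condition.
Valid on: G3.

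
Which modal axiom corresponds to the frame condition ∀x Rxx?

□ψ → ψ

A defining formula is □ψ → ψ (the T axiom).
Suppose □ψ→ψ is valid. At any x set V(ψ)={w : Rxw}. Then □ψ holds at x, so ψ holds at x, i.e. Rxx.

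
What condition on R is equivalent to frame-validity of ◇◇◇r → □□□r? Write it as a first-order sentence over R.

∀x ∀y ∀z ((xR³y ∧ xR³z) → ∃w (y = w ∧ z = w))

This is a Sahlqvist (Geach-type) schema ◇^3□^0r → □^3◇^0r.
Minimal-valuation argument: fix x; take any y with xR^3y and any z with xR^3z. Set V(r) to the set of worlds R-reachable from y in exactly 0 steps. Then □^0r holds at y, so the antecedent holds at x; validity forces ◇^0r at z, giving a w with zR^0w and yR^0w.
First-order correspondent: ∀x ∀y ∀z ((xR³y ∧ xR³z) → ∃w (y = w ∧ z = w)).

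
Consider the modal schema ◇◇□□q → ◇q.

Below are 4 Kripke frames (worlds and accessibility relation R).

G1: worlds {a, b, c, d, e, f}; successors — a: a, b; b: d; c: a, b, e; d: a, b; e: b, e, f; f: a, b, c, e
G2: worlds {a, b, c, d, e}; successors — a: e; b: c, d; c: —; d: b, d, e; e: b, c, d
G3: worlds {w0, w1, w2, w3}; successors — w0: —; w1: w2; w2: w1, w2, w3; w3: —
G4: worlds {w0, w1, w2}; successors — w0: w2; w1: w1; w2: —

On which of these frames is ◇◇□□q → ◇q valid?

The schema corresponds to a generalized confluence (Geach) condition: ∀x ∀y (xR²y → ∃w (yR²w ∧ xRw)).
G1: fails — bR²b but no w with bR²w and bRw.
G2: fails — aR²c but no w with cR²w and aRw.
G3: fails — w1R²w3 but no w with w3R²w and w1Rw.
G4: condition met.
Valid on: G4.

G4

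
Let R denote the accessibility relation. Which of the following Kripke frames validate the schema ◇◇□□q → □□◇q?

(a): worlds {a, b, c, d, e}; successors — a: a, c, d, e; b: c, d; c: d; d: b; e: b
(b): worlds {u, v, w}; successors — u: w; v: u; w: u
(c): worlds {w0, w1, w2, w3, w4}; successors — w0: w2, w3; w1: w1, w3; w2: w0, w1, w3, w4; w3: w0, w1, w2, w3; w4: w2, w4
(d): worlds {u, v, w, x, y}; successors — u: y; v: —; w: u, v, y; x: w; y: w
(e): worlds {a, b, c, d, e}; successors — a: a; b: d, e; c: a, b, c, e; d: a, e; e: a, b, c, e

(c)

Frame correspondent (Sahlqvist): ∀x ∀y ∀z ((xR²y ∧ xR²z) → ∃w (yR²w ∧ zRw)) — i.e. a generalized confluence (Geach) condition.
(a): fails — aR²c, aR²a but no w with cR²w and aRw.
(b): fails — uR²u, uR²u but no t with uR²t and uRt.
(c): ✓.
(d): fails — wR²y, wR²y but no t with yR²t and yRt.
(e): fails — bR²a, bR²b but no w with aR²w and bRw.
Valid on: (c).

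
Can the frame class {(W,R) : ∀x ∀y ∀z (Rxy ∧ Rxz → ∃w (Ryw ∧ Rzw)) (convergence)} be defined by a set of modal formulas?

Yes: it is convergence, defined by the .2 schema ◇□r → □◇r.
Suppose ◇□r→□◇r is valid. Take Rxy, Rxz and set V(r)={w : Ryw}. Then □r at y so ◇□r at x, so □◇r at x, so ◇r at z, giving w with Rzw and Ryw.

Definable; ◇□r → □◇r defines it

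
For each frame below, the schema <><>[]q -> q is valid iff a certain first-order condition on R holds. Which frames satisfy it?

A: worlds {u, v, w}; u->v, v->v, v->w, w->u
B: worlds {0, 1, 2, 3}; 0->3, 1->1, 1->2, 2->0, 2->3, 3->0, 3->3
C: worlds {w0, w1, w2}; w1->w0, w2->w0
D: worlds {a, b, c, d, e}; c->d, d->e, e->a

C

The schema corresponds to a generalized confluence (Geach) condition: forall x forall y (x R^2 y -> exists w (yRw & x = w)).
A: fails — uR²v but no t with vRt and u=t.
B: fails — 0R²0 but no w with 0Rw and 0=w.
C: ✓.
D: fails — cR²e but no w with eRw and c=w.
Valid on: C.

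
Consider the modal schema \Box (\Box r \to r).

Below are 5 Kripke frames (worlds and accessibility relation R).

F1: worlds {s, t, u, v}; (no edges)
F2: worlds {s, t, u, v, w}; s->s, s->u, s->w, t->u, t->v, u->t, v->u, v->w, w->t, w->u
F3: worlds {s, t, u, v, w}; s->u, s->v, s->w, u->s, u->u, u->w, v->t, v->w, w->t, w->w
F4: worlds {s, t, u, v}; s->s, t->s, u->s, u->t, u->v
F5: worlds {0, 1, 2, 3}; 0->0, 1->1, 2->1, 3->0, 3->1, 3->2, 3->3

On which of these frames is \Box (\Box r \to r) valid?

F1

The schema corresponds to shift-reflexivity: \forall x \forall y (Rxy \to Ryy).
F1: ✓.
F2: fails — Rwt but not Rtt.
F3: fails — Rwt but not Rtt.
F4: fails — Ruv but not Rvv.
F5: fails — R32 but not R22.
Valid on: F1.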